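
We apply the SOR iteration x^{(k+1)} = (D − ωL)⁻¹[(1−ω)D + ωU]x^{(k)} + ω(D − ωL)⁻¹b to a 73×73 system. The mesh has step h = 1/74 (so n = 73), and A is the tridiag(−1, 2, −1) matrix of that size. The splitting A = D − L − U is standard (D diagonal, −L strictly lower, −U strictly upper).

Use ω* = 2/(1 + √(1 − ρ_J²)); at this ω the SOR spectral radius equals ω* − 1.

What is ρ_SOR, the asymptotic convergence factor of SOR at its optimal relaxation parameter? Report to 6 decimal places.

B_J for the 73×73 system has eigenvalues cos(kπ/74); ρ_J = cos(π/74) = 0.999099.
1 − cos²(π/74) = sin²(π/74) ⇒ √(1−ρ_J²) = sin(π/74) = 0.0424412.
ω* = 2 / (1 + 0.0424412) = 2 / 1.0424412 ≈ 1.918573.
ρ_SOR = ω* − 1 = 1.918573 − 1 = 0.918573.

ρ_SOR = 0.918573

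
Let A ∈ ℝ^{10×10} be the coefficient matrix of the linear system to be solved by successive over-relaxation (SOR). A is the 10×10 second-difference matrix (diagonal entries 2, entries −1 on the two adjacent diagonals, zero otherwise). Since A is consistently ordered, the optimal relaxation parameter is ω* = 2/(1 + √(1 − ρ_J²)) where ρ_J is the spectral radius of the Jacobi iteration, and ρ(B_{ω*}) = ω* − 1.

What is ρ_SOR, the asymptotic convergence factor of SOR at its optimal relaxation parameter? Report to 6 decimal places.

With n=10, ρ(Jacobi) = cos(π/11) = 0.959493.
√(1 − cos²(π/11)) = sin(π/11) ≈ 0.2817326.
ω* = 2 / (1 + 0.2817326) = 2 / 1.2817326 ≈ 1.560388.
Hence ρ(B_{ω*}) = 1.560388 − 1 = 0.560388.

ρ_SOR = 0.560388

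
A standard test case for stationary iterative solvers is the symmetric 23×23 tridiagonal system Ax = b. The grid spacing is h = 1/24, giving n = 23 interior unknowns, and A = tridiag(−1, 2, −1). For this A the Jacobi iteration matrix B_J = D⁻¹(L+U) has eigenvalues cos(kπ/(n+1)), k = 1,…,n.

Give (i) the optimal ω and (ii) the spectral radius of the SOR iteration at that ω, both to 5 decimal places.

ω* = 1.76909, ρ_SOR = 0.76909

B_J for the 23×23 system has eigenvalues cos(kπ/24); ρ_J = cos(π/24) = 0.99144.
√(1 − cos²(π/24)) = sin(π/24) ≈ 0.130526.
[ω*] 2 ÷ (1 + 0.130526) = 2 ÷ 1.130526 = 1.76909.
[ρ_SOR] ω* − 1 = 0.76909.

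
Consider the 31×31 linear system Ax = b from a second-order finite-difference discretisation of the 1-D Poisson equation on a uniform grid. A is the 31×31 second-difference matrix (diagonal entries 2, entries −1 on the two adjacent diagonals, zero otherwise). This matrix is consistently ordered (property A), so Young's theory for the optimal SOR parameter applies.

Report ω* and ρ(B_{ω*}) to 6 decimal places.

[ρ_J] n=31: ρ(B_J) = cos(π/(n+1)) = cos(π/32) = 0.995185.
√(1 − cos²(π/32)) = sin(π/32) ≈ 0.0980171.
Then 2/(1+√(1−ρ_J²)) = 2/(1+0.0980171); ω* = 2/1.0980171 = 1.821465.
ρ_SOR = ω* − 1 ≈ 0.821465.

ω* = 1.821465, ρ_SOR = 0.821465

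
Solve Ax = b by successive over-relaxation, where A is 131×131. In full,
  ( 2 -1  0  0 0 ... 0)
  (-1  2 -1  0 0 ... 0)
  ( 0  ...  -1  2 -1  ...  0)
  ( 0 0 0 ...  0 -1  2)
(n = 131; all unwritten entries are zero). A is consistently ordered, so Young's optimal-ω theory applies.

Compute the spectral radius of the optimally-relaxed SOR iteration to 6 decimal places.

spectrum of D⁻¹(L+U) = {cos(kπ/132) : 1≤k≤131}; ρ_J = cos(π/132) = 0.999717.
root = sin(π/132) = 0.0237977  (since 1−cos² = sin²).
Then 2/(1+√(1−ρ_J²)) = 2/(1+0.0237977); ω* = 2/1.0237977 = 1.953511.
ρ(B_{ω*}) = ω*−1 = 0.953511

ρ_SOR = 0.953511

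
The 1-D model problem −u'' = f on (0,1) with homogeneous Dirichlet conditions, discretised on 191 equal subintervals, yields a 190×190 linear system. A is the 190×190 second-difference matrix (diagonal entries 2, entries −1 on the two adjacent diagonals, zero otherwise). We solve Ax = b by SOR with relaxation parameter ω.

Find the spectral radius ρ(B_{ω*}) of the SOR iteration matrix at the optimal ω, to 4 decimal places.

ρ_SOR = 0.9676

With n=190, ρ(Jacobi) = cos(π/191) = 0.9999.
1 − cos²(π/191) = sin²(π/191) ⇒ √(1−ρ_J²) = sin(π/191) = 0.01645.
ω* = 2/(1+0.01645) = 1.9676
ρ(B_{ω*}) = ω*−1 = 0.9676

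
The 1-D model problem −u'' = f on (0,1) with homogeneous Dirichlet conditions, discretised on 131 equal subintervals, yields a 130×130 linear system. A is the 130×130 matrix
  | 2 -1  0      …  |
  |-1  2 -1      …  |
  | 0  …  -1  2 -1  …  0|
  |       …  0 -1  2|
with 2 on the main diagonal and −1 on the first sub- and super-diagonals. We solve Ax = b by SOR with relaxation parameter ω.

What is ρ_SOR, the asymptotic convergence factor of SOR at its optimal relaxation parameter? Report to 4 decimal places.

B_J for the 130×130 system has eigenvalues cos(kπ/131); ρ_J = cos(π/131) = 0.9997.
√(1−ρ_J²) simplifies to sin(π/131) = 0.02398.
Young: ω* = 2/(1+√(1−ρ_J²)) = 2/(1+0.02398) = 2/1.02398 = 1.9532.
At ω = 1.9532 every |λ(B_ω)| = ω−1, so ρ_SOR = 0.9532.

ρ_SOR = 0.9532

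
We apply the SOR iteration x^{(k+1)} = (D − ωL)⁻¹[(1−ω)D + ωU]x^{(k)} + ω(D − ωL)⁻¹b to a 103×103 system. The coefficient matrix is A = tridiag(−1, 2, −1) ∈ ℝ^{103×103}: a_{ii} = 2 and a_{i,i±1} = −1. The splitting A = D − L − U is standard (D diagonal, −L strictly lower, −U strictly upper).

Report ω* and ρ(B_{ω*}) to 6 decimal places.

ω* = 1.941365, ρ_SOR = 0.941365

n=103: λ(B_J) = 1 − λ(A)/2 = cos(kπ/104); k=1 gives ρ_J = 0.999544.
√(1−ρ_J²) = |sin(π/104)| = 0.0302030
[ω*] 2 ÷ (1 + 0.0302030) = 2 ÷ 1.0302030 = 1.941365.
At ω = 1.941365 every |λ(B_ω)| = ω−1, so ρ_SOR = 0.941365.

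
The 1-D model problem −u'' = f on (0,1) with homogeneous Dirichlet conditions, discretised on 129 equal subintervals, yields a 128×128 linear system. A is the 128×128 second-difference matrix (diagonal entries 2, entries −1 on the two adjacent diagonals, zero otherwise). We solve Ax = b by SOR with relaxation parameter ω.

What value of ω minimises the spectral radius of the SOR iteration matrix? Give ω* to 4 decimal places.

With n=128, ρ(Jacobi) = cos(π/129) = 0.9997.
√(1−ρ_J²) = |sin(π/129)| = 0.02435
ω* = 2 / (1 + 0.02435) = 2 / 1.02435 ≈ 1.9525.
At ω = 1.9525 every |λ(B_ω)| = ω−1, so ρ_SOR = 0.9525.

ω* = 1.9525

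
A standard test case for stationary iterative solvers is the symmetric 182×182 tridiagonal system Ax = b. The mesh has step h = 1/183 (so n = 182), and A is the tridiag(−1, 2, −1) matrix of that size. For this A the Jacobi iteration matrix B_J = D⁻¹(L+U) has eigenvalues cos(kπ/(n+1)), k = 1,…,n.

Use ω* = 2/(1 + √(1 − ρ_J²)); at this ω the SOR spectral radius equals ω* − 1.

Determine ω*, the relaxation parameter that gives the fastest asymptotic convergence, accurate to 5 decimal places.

ω* = 1.96625

n=182: λ(B_J) = 1 − λ(A)/2 = cos(kπ/183); k=1 gives ρ_J = 0.99985.
1 − cos²(π/183) = sin²(π/183) ⇒ √(1−ρ_J²) = sin(π/183) = 0.017166.
[ω*] 2 ÷ (1 + 0.017166) = 2 ÷ 1.017166 = 1.96625.
Hence ρ(B_{ω*}) = 1.96625 − 1 = 0.96625.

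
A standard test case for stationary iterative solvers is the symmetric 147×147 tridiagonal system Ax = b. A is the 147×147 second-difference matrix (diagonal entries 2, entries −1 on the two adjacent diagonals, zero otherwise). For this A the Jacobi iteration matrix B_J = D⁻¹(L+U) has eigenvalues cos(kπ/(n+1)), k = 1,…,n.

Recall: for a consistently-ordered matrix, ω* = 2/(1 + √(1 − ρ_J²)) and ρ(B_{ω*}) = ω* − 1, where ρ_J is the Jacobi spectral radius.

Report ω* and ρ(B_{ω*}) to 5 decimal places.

With n=147, ρ(Jacobi) = cos(π/148) = 0.99977.
√(1−ρ_J²) simplifies to sin(π/148) = 0.021225.
ω* = 2 / (1 + 0.021225) = 2 / 1.021225 ≈ 1.95843.
Hence ρ(B_{ω*}) = 1.95843 − 1 = 0.95843.

ω* = 1.95843, ρ_SOR = 0.95843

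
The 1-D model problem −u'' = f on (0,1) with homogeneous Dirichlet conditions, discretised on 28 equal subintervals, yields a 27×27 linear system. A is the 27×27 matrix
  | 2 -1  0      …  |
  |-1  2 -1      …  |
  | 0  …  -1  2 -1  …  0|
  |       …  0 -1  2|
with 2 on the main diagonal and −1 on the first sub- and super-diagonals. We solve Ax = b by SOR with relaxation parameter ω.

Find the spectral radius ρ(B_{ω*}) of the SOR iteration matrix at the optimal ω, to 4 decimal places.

½·tridiag(1,0,1) at n=27: λ_k = cos(kπ/28); max |λ| at k=1 ⇒ ρ_J = cos(π/28) ≈ 0.9937.
root = sin(π/28) = 0.11196  (since 1−cos² = sin²).
Then 2/(1+√(1−ρ_J²)) = 2/(1+0.11196); ω* = 2/1.11196 = 1.7986.
ρ(B_{ω*}) = ω*−1 = 0.7986

ρ_SOR = 0.7986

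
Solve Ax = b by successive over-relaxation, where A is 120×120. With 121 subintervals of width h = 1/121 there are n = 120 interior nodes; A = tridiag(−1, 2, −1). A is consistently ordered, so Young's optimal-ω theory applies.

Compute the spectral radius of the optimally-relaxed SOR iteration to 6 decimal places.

With n=120, ρ(Jacobi) = cos(π/121) = 0.999663.
√(1−ρ_J²) = |sin(π/121)| = 0.0259607
[ω*] 2 ÷ (1 + 0.0259607) = 2 ÷ 1.0259607 = 1.949392.
[ρ_SOR] ω* − 1 = 0.949392.

ρ_SOR = 0.949392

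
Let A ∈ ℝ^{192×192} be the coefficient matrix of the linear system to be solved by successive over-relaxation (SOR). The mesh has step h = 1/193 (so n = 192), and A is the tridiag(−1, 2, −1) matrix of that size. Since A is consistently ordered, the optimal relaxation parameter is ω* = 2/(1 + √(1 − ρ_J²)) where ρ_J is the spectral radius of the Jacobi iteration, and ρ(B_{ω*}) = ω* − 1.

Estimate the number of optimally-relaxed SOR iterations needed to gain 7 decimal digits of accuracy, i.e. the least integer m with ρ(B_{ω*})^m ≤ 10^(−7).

m = 496

ρ_J = max_k |cos(kπ/193)| = cos(π/193) = 0.9998675
√(1−ρ_J²) simplifies to sin(π/193) = 0.0162770.
Young: ω* = 2/(1+√(1−ρ_J²)) = 2/(1+0.0162770) = 2/1.0162770 = 1.9679674.
ρ_SOR = ω* − 1 ≈ 0.9679674.
m ≥ 7·ln10 / (−ln 0.9679674) = 495.075; smallest integer m = 496.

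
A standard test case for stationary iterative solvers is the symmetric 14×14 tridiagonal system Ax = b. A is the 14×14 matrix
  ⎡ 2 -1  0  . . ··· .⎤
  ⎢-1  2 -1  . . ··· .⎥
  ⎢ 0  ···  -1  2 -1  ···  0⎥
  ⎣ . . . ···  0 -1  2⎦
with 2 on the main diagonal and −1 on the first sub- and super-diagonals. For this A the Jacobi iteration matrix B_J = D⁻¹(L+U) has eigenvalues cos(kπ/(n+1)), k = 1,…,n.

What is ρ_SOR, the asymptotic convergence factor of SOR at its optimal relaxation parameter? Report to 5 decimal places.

ρ_SOR = 0.65575

spectrum of D⁻¹(L+U) = {cos(kπ/15) : 1≤k≤14}; ρ_J = cos(π/15) = 0.97815.
√(1 − cos²(π/15)) = sin(π/15) ≈ 0.207912.
ω* = 2/(1 + 0.207912) = 2/1.207912 = 1.65575.
ρ_SOR = ω* − 1 ≈ 0.65575.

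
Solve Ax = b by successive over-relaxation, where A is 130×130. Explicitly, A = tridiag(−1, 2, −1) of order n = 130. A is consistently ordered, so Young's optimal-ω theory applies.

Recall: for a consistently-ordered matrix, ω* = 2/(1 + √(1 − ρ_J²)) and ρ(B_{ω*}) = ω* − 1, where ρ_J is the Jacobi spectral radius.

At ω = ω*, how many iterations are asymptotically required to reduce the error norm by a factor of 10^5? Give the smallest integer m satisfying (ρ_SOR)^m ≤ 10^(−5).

m = 241

spectrum of D⁻¹(L+U) = {cos(kπ/131) : 1≤k≤130}; ρ_J = cos(π/131) = 0.9997125.
√(1 − cos²(π/131)) = sin(π/131) ≈ 0.0239793.
Young: ω* = 2/(1+√(1−ρ_J²)) = 2/(1+0.0239793) = 2/1.0239793 = 1.9531645.
ρ_SOR = ω* − 1 = 1.9531645 − 1 = 0.9531645.
For 5 digits: m = 5·ln10 / (−ln 0.9531645) = 11.5129/0.0479678 = 240.013; round up → m = 241.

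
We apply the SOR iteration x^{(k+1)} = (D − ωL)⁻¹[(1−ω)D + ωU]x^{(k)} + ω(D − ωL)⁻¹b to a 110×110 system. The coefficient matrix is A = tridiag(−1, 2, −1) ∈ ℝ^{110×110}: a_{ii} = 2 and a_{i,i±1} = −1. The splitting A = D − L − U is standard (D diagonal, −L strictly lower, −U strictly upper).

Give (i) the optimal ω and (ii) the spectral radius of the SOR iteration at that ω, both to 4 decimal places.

spectrum of D⁻¹(L+U) = {cos(kπ/111) : 1≤k≤110}; ρ_J = cos(π/111) = 0.9996.
1 − cos²(π/111) = sin²(π/111) ⇒ √(1−ρ_J²) = sin(π/111) = 0.02830.
ω* = 2/(1+0.02830) = 1.9450
At ω = 1.9450 every |λ(B_ω)| = ω−1, so ρ_SOR = 0.9450.

ω* = 1.9450, ρ_SOR = 0.9450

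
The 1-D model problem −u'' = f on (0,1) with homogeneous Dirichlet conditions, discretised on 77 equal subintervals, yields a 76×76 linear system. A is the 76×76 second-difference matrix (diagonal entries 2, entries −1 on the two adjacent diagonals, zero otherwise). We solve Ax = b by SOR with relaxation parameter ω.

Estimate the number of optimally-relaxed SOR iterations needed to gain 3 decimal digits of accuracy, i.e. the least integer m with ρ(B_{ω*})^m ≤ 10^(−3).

spectrum of D⁻¹(L+U) = {cos(kπ/77) : 1≤k≤76}; ρ_J = cos(π/77) = 0.9991678.
root = sin(π/77) = 0.0407886  (since 1−cos² = sin²).
Young: ω* = 2/(1+√(1−ρ_J²)) = 2/(1+0.0407886) = 2/1.0407886 = 1.9216198.
and ρ(B_{ω*}) = 1.9216198 − 1 = 0.9216198.
ρ_SOR^m ≤ 10^(−3) ⇔ m ≥ 3·ln10/(−ln 0.9216198) = 6.90776/0.0816225 = 84.631; m = ⌈84.631⌉ = 85.

m = 85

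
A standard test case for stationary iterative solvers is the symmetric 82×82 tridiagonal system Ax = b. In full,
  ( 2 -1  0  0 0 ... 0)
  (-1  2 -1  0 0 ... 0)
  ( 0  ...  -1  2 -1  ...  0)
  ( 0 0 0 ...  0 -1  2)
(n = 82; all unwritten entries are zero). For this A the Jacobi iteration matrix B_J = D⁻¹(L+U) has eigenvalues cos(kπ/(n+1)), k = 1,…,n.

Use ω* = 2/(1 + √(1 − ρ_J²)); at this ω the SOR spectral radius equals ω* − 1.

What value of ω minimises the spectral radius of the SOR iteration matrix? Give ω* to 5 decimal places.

ω* = 1.92708

[ρ_J] n=82: ρ(B_J) = cos(π/(n+1)) = cos(π/83) = 0.99928.
√(1 − cos²(π/83)) = sin(π/83) ≈ 0.037841.
ω* = 2 / (1 + 0.037841) = 2 / 1.037841 ≈ 1.92708.
ρ_SOR = ω* − 1 = 1.92708 − 1 = 0.92708.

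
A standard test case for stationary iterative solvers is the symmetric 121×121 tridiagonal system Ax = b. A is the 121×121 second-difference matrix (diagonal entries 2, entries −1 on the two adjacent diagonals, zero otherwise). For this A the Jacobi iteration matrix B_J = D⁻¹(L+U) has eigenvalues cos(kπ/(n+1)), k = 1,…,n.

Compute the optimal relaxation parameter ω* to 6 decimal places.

ω* = 1.949797

spectrum of D⁻¹(L+U) = {cos(kπ/122) : 1≤k≤121}; ρ_J = cos(π/122) = 0.999668.
√(1 − cos²(π/122)) = sin(π/122) ≈ 0.0257479.
So ω* = 2/1.0257479 = 1.949797 (Young).
At ω = 1.949797 every |λ(B_ω)| = ω−1, so ρ_SOR = 0.949797.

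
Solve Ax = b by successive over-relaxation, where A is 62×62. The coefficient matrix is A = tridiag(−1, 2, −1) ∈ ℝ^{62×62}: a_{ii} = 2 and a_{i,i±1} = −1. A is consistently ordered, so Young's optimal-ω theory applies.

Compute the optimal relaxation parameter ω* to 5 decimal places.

½·tridiag(1,0,1) at n=62: λ_k = cos(kπ/63); max |λ| at k=1 ⇒ ρ_J = cos(π/63) ≈ 0.99876.
√(1 − cos²(π/63)) = sin(π/63) ≈ 0.049846.
ω* = 2/(1 + 0.049846) = 2/1.049846 = 1.90504.
At ω = 1.90504 every |λ(B_ω)| = ω−1, so ρ_SOR = 0.90504.

ω* = 1.90504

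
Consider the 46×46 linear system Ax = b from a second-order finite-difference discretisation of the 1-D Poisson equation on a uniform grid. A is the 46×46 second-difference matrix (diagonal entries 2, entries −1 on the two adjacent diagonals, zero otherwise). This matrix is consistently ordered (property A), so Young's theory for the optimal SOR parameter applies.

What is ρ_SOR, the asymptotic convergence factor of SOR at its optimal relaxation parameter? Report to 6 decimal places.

ρ_SOR = 0.874779

½·tridiag(1,0,1) at n=46: λ_k = cos(kπ/47); max |λ| at k=1 ⇒ ρ_J = cos(π/47) ≈ 0.997767.
√(1 − cos²(π/47)) = sin(π/47) ≈ 0.0667926.
ω* = 2/(1 + 0.0667926) = 2/1.0667926 = 1.874779.
ρ_SOR = ω* − 1 = 1.874779 − 1 = 0.874779.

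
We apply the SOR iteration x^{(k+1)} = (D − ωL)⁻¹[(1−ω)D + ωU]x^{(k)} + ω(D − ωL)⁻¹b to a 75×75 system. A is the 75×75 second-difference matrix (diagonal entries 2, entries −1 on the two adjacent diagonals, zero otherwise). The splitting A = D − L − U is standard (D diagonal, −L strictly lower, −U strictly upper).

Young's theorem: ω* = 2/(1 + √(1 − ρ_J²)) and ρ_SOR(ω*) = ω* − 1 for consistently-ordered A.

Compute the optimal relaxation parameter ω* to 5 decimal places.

[ρ_J] n=75: ρ(B_J) = cos(π/(n+1)) = cos(π/76) = 0.99915.
root = sin(π/76) = 0.041325  (since 1−cos² = sin²).
So ω* = 2/1.041325 = 1.92063 (Young).
ρ(B_{ω*}) = ω*−1 = 0.92063

ω* = 1.92063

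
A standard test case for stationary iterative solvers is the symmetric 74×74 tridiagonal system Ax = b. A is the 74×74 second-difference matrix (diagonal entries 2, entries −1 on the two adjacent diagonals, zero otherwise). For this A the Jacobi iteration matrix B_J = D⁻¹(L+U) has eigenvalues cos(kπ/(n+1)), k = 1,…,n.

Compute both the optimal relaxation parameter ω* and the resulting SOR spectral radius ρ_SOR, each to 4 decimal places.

ω* = 1.9196, ρ_SOR = 0.9196

½·tridiag(1,0,1) at n=74: λ_k = cos(kπ/75); max |λ| at k=1 ⇒ ρ_J = cos(π/75) ≈ 0.9991.
√(1−ρ_J²) = |sin(π/75)| = 0.04188
ω* = 2/(1+0.04188) = 1.9196
ρ_SOR = ω* − 1 ≈ 0.9196.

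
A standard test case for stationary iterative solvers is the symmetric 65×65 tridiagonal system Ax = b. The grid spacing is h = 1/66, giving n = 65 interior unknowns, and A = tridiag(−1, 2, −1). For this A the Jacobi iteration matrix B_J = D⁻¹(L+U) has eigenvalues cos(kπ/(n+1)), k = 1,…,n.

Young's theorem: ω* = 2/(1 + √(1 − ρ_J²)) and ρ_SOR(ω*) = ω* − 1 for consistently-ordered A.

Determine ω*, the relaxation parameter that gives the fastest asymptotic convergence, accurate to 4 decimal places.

½·tridiag(1,0,1) at n=65: λ_k = cos(kπ/66); max |λ| at k=1 ⇒ ρ_J = cos(π/66) ≈ 0.9989.
1 − cos²(π/66) = sin²(π/66) ⇒ √(1−ρ_J²) = sin(π/66) = 0.04758.
ω* = 2/(1 + 0.04758) = 2/1.04758 = 1.9092.
ρ_SOR = ω* − 1 = 1.9092 − 1 = 0.9092.

ω* = 1.9092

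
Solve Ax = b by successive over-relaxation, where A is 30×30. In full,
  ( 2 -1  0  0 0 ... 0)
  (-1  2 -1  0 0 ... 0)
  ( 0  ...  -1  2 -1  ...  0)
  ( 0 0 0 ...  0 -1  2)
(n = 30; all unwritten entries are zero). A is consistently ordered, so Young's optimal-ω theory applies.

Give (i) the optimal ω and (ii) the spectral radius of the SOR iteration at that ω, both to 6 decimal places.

n=30: λ(B_J) = 1 − λ(A)/2 = cos(kπ/31); k=1 gives ρ_J = 0.994869.
1 − cos²(π/31) = sin²(π/31) ⇒ √(1−ρ_J²) = sin(π/31) = 0.1011683.
[ω*] 2 ÷ (1 + 0.1011683) = 2 ÷ 1.1011683 = 1.816253.
ρ_SOR = ω* − 1 = 1.816253 − 1 = 0.816253.

ω* = 1.816253, ρ_SOR = 0.816253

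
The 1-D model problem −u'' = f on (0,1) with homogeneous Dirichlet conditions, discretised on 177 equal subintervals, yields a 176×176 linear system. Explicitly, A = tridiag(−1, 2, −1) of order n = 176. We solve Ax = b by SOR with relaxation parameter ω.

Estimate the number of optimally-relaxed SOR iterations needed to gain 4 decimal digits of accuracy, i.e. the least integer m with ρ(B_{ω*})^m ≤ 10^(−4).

spectrum of D⁻¹(L+U) = {cos(kπ/177) : 1≤k≤176}; ρ_J = cos(π/177) = 0.9998425.
√(1−ρ_J²) simplifies to sin(π/177) = 0.0177482.
ω* = 2 / (1 + 0.0177482) = 2 / 1.0177482 ≈ 1.9651226.
ρ(B_{ω*}) = ω*−1 = 0.9651226
For 4 digits: m = 4·ln10 / (−ln 0.9651226) = 9.21034/0.0355001 = 259.445; round up → m = 260.

m = 260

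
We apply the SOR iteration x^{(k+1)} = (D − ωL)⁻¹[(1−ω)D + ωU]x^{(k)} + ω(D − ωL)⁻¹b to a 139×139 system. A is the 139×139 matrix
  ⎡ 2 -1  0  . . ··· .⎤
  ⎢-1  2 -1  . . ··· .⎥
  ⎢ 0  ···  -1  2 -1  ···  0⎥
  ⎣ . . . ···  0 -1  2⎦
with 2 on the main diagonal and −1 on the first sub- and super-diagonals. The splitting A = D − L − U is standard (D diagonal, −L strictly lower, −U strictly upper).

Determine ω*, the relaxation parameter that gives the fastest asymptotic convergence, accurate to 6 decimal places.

ω* = 1.956109

[ρ_J] n=139: ρ(B_J) = cos(π/(n+1)) = cos(π/140) = 0.999748.
√(1 − cos²(π/140)) = sin(π/140) ≈ 0.0224381.
ω* = 2/(1 + 0.0224381) = 2/1.0224381 = 1.956109.
Hence ρ(B_{ω*}) = 1.956109 − 1 = 0.956109.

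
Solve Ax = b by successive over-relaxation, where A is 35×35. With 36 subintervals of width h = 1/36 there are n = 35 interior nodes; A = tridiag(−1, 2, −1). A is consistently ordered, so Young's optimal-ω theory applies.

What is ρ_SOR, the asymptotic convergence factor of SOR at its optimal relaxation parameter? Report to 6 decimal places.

spectrum of D⁻¹(L+U) = {cos(kπ/36) : 1≤k≤35}; ρ_J = cos(π/36) = 0.996195.
√(1−ρ_J²) simplifies to sin(π/36) = 0.0871557.
So ω* = 2/1.0871557 = 1.839663 (Young).
At ω = 1.839663 every |λ(B_ω)| = ω−1, so ρ_SOR = 0.839663.

ρ_SOR = 0.839663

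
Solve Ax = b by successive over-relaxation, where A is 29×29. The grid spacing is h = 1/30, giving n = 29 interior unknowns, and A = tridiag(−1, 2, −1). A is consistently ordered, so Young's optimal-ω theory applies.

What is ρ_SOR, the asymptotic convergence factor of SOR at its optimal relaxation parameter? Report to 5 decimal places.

spectrum of D⁻¹(L+U) = {cos(kπ/30) : 1≤k≤29}; ρ_J = cos(π/30) = 0.99452.
√(1−ρ_J²) simplifies to sin(π/30) = 0.104528.
So ω* = 2/1.104528 = 1.81073 (Young).
[ρ_SOR] ω* − 1 = 0.81073.

ρ_SOR = 0.81073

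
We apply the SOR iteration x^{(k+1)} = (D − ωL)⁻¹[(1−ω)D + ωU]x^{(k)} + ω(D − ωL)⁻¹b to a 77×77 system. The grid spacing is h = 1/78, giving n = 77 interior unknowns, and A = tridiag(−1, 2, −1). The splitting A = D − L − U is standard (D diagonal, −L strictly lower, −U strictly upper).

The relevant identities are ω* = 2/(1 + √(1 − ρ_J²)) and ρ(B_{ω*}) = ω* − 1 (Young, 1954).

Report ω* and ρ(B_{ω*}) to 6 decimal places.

ω* = 1.922585, ρ_SOR = 0.922585

ρ_J = max_k |cos(kπ/78)| = cos(π/78) = 0.999189
√(1 − cos²(π/78)) = sin(π/78) ≈ 0.0402659.
So ω* = 2/1.0402659 = 1.922585 (Young).
[ρ_SOR] ω* − 1 = 0.922585.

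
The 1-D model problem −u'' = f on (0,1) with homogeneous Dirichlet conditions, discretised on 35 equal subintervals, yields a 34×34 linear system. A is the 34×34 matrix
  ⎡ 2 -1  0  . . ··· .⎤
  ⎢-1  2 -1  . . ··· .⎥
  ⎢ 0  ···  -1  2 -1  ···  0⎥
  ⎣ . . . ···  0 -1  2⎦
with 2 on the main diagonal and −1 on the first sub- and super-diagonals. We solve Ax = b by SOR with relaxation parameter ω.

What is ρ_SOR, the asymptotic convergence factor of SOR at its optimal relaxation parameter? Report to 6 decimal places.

spectrum of D⁻¹(L+U) = {cos(kπ/35) : 1≤k≤34}; ρ_J = cos(π/35) = 0.995974.
√(1−ρ_J²) simplifies to sin(π/35) = 0.0896393.
ω* = 2/(1+0.0896393) = 1.835470
[ρ_SOR] ω* − 1 = 0.835470.

ρ_SOR = 0.835470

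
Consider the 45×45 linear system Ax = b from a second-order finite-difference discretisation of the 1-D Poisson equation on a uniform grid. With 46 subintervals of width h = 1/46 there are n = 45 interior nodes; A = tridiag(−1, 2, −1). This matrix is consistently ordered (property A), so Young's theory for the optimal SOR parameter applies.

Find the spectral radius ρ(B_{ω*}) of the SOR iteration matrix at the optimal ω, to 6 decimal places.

ρ_SOR = 0.872234

B_J for the 45×45 system has eigenvalues cos(kπ/46); ρ_J = cos(π/46) = 0.997669.
root = sin(π/46) = 0.0682424  (since 1−cos² = sin²).
Then 2/(1+√(1−ρ_J²)) = 2/(1+0.0682424); ω* = 2/1.0682424 = 1.872234.
and ρ(B_{ω*}) = 1.872234 − 1 = 0.872234.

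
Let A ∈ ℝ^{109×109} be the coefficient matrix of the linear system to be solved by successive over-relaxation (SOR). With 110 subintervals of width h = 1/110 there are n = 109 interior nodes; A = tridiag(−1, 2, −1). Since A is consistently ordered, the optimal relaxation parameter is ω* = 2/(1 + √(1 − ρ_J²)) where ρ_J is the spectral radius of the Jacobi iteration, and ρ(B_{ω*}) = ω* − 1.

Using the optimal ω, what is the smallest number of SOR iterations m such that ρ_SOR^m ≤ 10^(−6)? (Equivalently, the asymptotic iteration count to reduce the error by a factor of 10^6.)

m = 242

With n=109, ρ(Jacobi) = cos(π/110) = 0.9995922.
√(1−ρ_J²) simplifies to sin(π/110) = 0.0285561.
[ω*] 2 ÷ (1 + 0.0285561) = 2 ÷ 1.0285561 = 1.9444734.
and ρ(B_{ω*}) = 1.9444734 − 1 = 0.9444734.
For 6 digits: m = 6·ln10 / (−ln 0.9444734) = 13.8155/0.0571278 = 241.835; round up → m = 242.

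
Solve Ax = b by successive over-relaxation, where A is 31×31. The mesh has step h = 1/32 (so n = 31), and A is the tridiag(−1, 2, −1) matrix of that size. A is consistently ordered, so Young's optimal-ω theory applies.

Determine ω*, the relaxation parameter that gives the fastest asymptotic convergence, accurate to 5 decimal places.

ω* = 1.82147

½·tridiag(1,0,1) at n=31: λ_k = cos(kπ/32); max |λ| at k=1 ⇒ ρ_J = cos(π/32) ≈ 0.99518.
√(1−ρ_J²) simplifies to sin(π/32) = 0.098017.
ω* = 2 / (1 + 0.098017) = 2 / 1.098017 ≈ 1.82147.
ρ_SOR = ω* − 1 ≈ 0.82147.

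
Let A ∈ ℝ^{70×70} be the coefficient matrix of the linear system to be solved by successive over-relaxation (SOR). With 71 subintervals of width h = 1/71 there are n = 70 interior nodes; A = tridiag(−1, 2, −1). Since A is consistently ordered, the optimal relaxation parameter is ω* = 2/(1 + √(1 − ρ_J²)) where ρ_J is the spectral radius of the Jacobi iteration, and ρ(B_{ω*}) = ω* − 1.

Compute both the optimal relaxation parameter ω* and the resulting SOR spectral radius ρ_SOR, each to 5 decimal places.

ρ_J = max_k |cos(kπ/71)| = cos(π/71) = 0.99902
root = sin(π/71) = 0.044233  (since 1−cos² = sin²).
Then 2/(1+√(1−ρ_J²)) = 2/(1+0.044233); ω* = 2/1.044233 = 1.91528.
ρ_SOR = ω* − 1 = 1.91528 − 1 = 0.91528.

ω* = 1.91528, ρ_SOR = 0.91528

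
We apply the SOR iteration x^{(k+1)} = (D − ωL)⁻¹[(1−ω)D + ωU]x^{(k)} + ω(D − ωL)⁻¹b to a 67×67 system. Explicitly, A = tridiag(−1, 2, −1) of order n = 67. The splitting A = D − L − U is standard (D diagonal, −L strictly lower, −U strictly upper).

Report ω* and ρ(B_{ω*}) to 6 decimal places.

ω* = 1.911711, ρ_SOR = 0.911711

[ρ_J] n=67: ρ(B_J) = cos(π/(n+1)) = cos(π/68) = 0.998933.
root = sin(π/68) = 0.0461835  (since 1−cos² = sin²).
ω* = 2 / (1 + 0.0461835) = 2 / 1.0461835 ≈ 1.911711.
ρ_SOR = ω* − 1 ≈ 0.911711.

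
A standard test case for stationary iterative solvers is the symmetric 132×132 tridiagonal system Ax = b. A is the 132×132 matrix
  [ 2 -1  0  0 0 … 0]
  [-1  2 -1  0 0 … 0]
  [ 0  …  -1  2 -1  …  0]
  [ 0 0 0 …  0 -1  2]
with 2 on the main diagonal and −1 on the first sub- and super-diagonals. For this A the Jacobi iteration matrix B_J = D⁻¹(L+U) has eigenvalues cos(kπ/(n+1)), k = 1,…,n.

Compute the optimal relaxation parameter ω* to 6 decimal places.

With n=132, ρ(Jacobi) = cos(π/133) = 0.999721.
1 − cos²(π/133) = sin²(π/133) ⇒ √(1−ρ_J²) = sin(π/133) = 0.0236188.
So ω* = 2/1.0236188 = 1.953852 (Young).
[ρ_SOR] ω* − 1 = 0.953852.

ω* = 1.953852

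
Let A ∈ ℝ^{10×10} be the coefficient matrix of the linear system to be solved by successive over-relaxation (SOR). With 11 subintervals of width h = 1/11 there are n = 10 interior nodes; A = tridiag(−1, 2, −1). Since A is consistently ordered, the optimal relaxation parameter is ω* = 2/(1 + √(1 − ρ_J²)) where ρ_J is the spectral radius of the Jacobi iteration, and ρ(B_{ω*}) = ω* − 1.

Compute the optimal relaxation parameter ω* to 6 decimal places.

With n=10, ρ(Jacobi) = cos(π/11) = 0.959493.
√(1 − cos²(π/11)) = sin(π/11) ≈ 0.2817326.
Then 2/(1+√(1−ρ_J²)) = 2/(1+0.2817326); ω* = 2/1.2817326 = 1.560388.
ρ_SOR = ω* − 1 ≈ 0.560388.

ω* = 1.560388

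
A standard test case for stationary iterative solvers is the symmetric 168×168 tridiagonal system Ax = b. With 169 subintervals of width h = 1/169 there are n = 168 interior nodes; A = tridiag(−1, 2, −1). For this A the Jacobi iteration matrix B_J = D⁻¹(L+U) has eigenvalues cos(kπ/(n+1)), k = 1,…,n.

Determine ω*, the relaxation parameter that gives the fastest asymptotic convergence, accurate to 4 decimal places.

spectrum of D⁻¹(L+U) = {cos(kπ/169) : 1≤k≤168}; ρ_J = cos(π/169) = 0.9998.
root = sin(π/169) = 0.01859  (since 1−cos² = sin²).
ω* = 2/(1 + 0.01859) = 2/1.01859 = 1.9635.
ρ(B_{ω*}) = ω*−1 = 0.9635

ω* = 1.9635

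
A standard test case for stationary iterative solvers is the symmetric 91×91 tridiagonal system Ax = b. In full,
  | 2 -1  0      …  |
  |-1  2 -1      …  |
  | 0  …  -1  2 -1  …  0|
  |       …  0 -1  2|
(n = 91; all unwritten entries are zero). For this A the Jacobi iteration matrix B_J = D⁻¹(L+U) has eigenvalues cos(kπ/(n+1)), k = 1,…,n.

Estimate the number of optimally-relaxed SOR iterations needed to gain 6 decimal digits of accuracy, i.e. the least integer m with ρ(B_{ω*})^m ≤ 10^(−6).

m = 203

With n=91, ρ(Jacobi) = cos(π/92) = 0.9994170.
√(1−ρ_J²) simplifies to sin(π/92) = 0.0341411.
Then 2/(1+√(1−ρ_J²)) = 2/(1+0.0341411); ω* = 2/1.0341411 = 1.9339721.
[ρ_SOR] ω* − 1 = 0.9339721.
(0.9339721)^m ≤ 10^{−6}  ⇒  m·ln(0.9339721) ≤ −6·ln10  ⇒  m ≥ 202.251  ⇒  m = 203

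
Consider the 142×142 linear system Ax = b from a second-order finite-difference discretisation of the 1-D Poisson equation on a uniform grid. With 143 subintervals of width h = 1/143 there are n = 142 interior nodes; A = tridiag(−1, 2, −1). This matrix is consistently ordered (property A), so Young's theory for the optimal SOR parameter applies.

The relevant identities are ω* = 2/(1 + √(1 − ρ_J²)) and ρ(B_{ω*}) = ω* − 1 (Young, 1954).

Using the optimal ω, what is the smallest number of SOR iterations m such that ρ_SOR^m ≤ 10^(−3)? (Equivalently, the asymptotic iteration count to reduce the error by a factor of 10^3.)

With n=142, ρ(Jacobi) = cos(π/143) = 0.9997587.
1 − cos²(π/143) = sin²(π/143) ⇒ √(1−ρ_J²) = sin(π/143) = 0.0219674.
So ω* = 2/1.0219674 = 1.9570096 (Young).
ρ_SOR = ω* − 1 = 1.9570096 − 1 = 0.9570096.
For 3 digits: m = 3·ln10 / (−ln 0.9570096) = 6.90776/0.0439419 = 157.202; round up → m = 158.

m = 158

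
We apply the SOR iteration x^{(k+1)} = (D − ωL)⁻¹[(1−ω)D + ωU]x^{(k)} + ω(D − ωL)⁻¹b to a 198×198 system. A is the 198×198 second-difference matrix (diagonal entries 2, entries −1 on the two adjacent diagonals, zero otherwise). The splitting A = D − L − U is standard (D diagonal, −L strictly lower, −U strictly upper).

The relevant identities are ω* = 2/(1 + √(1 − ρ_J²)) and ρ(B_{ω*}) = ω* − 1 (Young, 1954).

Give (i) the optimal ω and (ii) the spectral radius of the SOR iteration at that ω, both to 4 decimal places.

B_J for the 198×198 system has eigenvalues cos(kπ/199); ρ_J = cos(π/199) = 0.9999.
root = sin(π/199) = 0.01579  (since 1−cos² = sin²).
ω* = 2 / (1 + 0.01579) = 2 / 1.01579 ≈ 1.9689.
ρ_SOR = ω* − 1 ≈ 0.9689.

ω* = 1.9689, ρ_SOR = 0.9689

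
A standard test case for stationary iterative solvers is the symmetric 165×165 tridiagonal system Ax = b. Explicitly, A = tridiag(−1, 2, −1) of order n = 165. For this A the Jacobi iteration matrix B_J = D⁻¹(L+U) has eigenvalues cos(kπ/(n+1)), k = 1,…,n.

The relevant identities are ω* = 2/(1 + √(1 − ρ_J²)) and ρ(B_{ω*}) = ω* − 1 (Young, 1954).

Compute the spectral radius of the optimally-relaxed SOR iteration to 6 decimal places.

ρ_J = max_k |cos(kπ/166)| = cos(π/166) = 0.999821
1 − cos²(π/166) = sin²(π/166) ⇒ √(1−ρ_J²) = sin(π/166) = 0.0189241.
ω* = 2/(1 + 0.0189241) = 2/1.0189241 = 1.962855.
ρ_SOR = ω* − 1 = 1.962855 − 1 = 0.962855.

ρ_SOR = 0.962855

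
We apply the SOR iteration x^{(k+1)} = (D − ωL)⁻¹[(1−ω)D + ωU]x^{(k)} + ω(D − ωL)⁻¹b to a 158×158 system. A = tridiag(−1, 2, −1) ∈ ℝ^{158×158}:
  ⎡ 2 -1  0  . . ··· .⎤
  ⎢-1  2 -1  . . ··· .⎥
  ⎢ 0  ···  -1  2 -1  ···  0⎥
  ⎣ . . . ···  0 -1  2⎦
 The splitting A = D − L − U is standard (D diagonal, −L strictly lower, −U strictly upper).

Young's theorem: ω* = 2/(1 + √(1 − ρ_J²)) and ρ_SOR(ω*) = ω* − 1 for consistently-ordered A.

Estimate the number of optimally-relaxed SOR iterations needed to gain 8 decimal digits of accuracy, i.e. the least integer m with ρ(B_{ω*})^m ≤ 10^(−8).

m = 467

spectrum of D⁻¹(L+U) = {cos(kπ/159) : 1≤k≤158}; ρ_J = cos(π/159) = 0.9998048.
√(1−ρ_J²) simplifies to sin(π/159) = 0.0197572.
Then 2/(1+√(1−ρ_J²)) = 2/(1+0.0197572); ω* = 2/1.0197572 = 1.9612512.
and ρ(B_{ω*}) = 1.9612512 − 1 = 0.9612512.
ρ_SOR^m ≤ 10^(−8) ⇔ m ≥ 8·ln10/(−ln 0.9612512) = 18.4207/0.0395195 = 466.117; m = ⌈466.117⌉ = 467.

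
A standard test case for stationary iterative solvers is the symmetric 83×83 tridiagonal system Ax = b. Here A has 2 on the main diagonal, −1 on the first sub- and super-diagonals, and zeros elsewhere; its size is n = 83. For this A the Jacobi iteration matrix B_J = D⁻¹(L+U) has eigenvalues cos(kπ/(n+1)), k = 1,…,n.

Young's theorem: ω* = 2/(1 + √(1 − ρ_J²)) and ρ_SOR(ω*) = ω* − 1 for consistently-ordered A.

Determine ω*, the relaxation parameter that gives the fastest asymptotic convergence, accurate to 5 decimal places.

spectrum of D⁻¹(L+U) = {cos(kπ/84) : 1≤k≤83}; ρ_J = cos(π/84) = 0.99930.
√(1−ρ_J²) = |sin(π/84)| = 0.037391
ω* = 2/(1+0.037391) = 1.92791
ρ(B_{ω*}) = ω*−1 = 0.92791

ω* = 1.92791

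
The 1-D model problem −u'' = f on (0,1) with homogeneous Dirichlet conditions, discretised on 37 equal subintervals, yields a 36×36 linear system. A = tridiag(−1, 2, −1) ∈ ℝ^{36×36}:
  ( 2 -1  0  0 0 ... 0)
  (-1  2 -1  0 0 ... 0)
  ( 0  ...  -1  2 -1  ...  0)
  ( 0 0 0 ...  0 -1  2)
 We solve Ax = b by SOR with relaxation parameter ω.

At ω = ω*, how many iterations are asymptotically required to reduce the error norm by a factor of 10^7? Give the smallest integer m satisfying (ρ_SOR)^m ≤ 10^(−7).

m = 95

spectrum of D⁻¹(L+U) = {cos(kπ/37) : 1≤k≤36}; ρ_J = cos(π/37) = 0.9963975.
root = sin(π/37) = 0.0848059  (since 1−cos² = sin²).
ω* = 2 / (1 + 0.0848059) = 2 / 1.0848059 ≈ 1.8436478.
[ρ_SOR] ω* − 1 = 0.8436478.
m ≥ 7·ln10 / (−ln 0.8436478) = 94.801; smallest integer m = 95.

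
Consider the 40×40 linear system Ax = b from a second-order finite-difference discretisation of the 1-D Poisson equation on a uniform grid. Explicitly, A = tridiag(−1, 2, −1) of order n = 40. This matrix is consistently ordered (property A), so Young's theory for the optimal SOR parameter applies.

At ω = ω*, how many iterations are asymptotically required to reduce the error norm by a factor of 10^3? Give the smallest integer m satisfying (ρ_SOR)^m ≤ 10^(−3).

m = 46

With n=40, ρ(Jacobi) = cos(π/41) = 0.9970658.
√(1−ρ_J²) = |sin(π/41)| = 0.0765493
So ω* = 2/1.0765493 = 1.8577877 (Young).
ρ_SOR = ω* − 1 ≈ 0.8577877.
m ≥ 3·ln10 / (−ln 0.8577877) = 45.031; smallest integer m = 46.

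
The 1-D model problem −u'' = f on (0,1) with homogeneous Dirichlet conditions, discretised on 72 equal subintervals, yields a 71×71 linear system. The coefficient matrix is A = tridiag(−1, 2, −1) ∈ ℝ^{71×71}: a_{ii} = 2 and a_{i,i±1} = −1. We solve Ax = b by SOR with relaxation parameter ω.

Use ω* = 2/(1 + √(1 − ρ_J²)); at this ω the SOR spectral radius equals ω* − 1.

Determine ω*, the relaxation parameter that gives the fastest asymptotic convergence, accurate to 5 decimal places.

n=71: λ(B_J) = 1 − λ(A)/2 = cos(kπ/72); k=1 gives ρ_J = 0.99905.
√(1−ρ_J²) simplifies to sin(π/72) = 0.043619.
[ω*] 2 ÷ (1 + 0.043619) = 2 ÷ 1.043619 = 1.91641.
[ρ_SOR] ω* − 1 = 0.91641.

ω* = 1.91641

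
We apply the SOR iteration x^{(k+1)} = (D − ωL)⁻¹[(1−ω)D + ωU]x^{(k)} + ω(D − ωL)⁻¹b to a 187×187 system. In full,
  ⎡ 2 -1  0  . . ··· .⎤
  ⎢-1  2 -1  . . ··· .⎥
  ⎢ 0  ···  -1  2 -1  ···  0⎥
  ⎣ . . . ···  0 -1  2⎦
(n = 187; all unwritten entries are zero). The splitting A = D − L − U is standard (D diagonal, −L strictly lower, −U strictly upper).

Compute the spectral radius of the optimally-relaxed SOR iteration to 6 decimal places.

ρ_SOR = 0.967130

spectrum of D⁻¹(L+U) = {cos(kπ/188) : 1≤k≤187}; ρ_J = cos(π/188) = 0.999860.
root = sin(π/188) = 0.0167098  (since 1−cos² = sin²).
ω* = 2 / (1 + 0.0167098) = 2 / 1.0167098 ≈ 1.967130.
ρ(B_{ω*}) = ω*−1 = 0.967130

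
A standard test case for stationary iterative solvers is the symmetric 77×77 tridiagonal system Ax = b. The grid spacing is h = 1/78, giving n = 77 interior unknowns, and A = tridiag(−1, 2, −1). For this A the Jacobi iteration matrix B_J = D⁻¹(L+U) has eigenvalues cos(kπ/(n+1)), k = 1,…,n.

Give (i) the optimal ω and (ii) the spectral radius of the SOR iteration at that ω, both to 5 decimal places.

spectrum of D⁻¹(L+U) = {cos(kπ/78) : 1≤k≤77}; ρ_J = cos(π/78) = 0.99919.
1 − cos²(π/78) = sin²(π/78) ⇒ √(1−ρ_J²) = sin(π/78) = 0.040266.
Young: ω* = 2/(1+√(1−ρ_J²)) = 2/(1+0.040266) = 2/1.040266 = 1.92259.
ρ_SOR = ω* − 1 ≈ 0.92259.

ω* = 1.92259, ρ_SOR = 0.92259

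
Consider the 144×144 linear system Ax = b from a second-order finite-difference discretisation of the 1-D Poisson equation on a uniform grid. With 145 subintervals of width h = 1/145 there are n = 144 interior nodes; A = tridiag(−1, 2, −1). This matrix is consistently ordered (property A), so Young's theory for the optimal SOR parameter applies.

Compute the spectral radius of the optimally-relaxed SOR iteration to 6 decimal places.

ρ_SOR = 0.957590

With n=144, ρ(Jacobi) = cos(π/145) = 0.999765.
√(1−ρ_J²) = |sin(π/145)| = 0.0216645
Young: ω* = 2/(1+√(1−ρ_J²)) = 2/(1+0.0216645) = 2/1.0216645 = 1.957590.
ρ_SOR = ω* − 1 = 1.957590 − 1 = 0.957590.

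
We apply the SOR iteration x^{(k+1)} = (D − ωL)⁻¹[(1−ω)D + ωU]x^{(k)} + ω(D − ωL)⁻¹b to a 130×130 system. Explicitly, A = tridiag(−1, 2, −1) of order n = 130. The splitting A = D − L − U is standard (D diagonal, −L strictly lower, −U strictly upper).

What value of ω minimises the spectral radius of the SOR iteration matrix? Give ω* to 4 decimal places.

ρ_J = max_k |cos(kπ/131)| = cos(π/131) = 0.9997
√(1−ρ_J²) = |sin(π/131)| = 0.02398
ω* = 2 / (1 + 0.02398) = 2 / 1.02398 ≈ 1.9532.
[ρ_SOR] ω* − 1 = 0.9532.

ω* = 1.9532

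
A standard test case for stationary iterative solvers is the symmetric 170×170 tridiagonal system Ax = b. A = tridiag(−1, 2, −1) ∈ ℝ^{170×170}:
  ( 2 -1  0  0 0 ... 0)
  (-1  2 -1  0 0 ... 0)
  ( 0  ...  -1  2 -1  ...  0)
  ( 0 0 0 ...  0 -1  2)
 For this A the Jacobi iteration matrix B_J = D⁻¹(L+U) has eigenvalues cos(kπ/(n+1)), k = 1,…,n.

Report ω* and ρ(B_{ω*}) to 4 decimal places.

ω* = 1.9639, ρ_SOR = 0.9639

spectrum of D⁻¹(L+U) = {cos(kπ/171) : 1≤k≤170}; ρ_J = cos(π/171) = 0.9998.
√(1−ρ_J²) simplifies to sin(π/171) = 0.01837.
ω* = 2/(1+0.01837) = 1.9639
ρ(B_{ω*}) = ω*−1 = 0.9639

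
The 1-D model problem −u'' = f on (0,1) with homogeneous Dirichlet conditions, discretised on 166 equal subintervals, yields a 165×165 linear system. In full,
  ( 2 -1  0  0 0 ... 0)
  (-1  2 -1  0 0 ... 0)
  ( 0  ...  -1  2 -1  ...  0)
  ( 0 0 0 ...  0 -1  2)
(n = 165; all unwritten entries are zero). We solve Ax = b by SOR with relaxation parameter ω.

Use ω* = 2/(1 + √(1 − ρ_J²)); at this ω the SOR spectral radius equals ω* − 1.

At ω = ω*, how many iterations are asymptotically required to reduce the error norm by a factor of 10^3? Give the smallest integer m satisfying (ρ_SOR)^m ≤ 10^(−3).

m = 183

spectrum of D⁻¹(L+U) = {cos(kπ/166) : 1≤k≤165}; ρ_J = cos(π/166) = 0.9998209.
1 − cos²(π/166) = sin²(π/166) ⇒ √(1−ρ_J²) = sin(π/166) = 0.0189241.
[ω*] 2 ÷ (1 + 0.0189241) = 2 ÷ 1.0189241 = 1.9628547.
ρ_SOR = ω* − 1 = 1.9628547 − 1 = 0.9628547.
Need (0.9628547)^m ≤ 10^(−3): m ≥ 3·ln10/|ln 0.9628547| = 6.90776/0.0378528 = 182.490 ⇒ m = 183.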